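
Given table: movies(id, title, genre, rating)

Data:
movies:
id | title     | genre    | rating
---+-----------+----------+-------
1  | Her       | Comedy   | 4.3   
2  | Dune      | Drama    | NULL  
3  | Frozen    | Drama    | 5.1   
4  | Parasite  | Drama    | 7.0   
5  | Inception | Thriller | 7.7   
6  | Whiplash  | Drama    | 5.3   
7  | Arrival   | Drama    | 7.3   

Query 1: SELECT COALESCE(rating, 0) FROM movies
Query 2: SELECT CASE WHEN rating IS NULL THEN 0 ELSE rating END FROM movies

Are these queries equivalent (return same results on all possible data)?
Yes, equivalent

Both queries return: [(0,), (4.3,), (5.1,), (5.3,), (7.0,), (7.3,), (7.7,)]

Reason: COALESCE vs CASE for NULL handling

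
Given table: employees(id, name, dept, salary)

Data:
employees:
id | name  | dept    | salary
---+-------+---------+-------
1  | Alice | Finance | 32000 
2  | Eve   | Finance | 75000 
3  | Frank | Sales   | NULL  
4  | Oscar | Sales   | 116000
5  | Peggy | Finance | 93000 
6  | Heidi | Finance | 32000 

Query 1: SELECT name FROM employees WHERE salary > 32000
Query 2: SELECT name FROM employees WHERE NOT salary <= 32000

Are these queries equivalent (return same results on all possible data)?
Yes, equivalent

Both queries return: [('Eve',), ('Oscar',), ('Peggy',)]

Reason: Both filter salary > 32000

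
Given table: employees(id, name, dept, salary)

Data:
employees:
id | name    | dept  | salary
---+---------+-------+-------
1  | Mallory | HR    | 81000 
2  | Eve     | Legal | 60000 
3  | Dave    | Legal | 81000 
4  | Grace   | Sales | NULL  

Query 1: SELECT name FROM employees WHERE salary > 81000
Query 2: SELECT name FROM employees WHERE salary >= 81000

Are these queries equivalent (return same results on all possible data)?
No, not equivalent

Query 1 returns: []
Query 2 returns: [('Mallory',), ('Dave',)]

Reason: > vs >= gives different results when salary = 81000 exists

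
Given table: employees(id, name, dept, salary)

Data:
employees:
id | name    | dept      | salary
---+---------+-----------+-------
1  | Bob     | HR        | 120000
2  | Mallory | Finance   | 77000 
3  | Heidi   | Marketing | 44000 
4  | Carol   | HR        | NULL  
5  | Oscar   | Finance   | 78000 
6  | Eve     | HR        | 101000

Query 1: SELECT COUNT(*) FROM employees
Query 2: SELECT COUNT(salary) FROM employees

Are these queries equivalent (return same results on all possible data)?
No, not equivalent

Query 1 returns: [(6,)]
Query 2 returns: [(5,)]

Reason: COUNT(*) includes NULLs, COUNT(column) excludes them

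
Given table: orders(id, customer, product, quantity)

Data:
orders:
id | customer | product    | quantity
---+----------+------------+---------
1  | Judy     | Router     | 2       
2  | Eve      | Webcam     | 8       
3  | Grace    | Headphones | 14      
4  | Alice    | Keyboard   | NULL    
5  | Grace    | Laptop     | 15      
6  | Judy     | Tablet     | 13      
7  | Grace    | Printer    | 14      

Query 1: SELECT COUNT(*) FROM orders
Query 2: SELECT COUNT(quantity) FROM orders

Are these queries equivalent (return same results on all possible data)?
No, not equivalent

Query 1 returns: [(7,)]
Query 2 returns: [(6,)]

Reason: COUNT(*) includes NULLs, COUNT(column) excludes them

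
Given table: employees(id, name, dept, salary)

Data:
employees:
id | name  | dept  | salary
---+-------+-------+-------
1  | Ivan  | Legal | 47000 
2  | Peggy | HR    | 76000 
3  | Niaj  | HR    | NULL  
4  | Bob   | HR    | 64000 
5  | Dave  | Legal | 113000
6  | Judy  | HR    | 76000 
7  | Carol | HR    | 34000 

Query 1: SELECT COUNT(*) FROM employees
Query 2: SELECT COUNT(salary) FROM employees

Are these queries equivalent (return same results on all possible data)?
No, not equivalent

Query 1 returns: [(7,)]
Query 2 returns: [(6,)]

Reason: COUNT(*) includes NULLs, COUNT(column) excludes them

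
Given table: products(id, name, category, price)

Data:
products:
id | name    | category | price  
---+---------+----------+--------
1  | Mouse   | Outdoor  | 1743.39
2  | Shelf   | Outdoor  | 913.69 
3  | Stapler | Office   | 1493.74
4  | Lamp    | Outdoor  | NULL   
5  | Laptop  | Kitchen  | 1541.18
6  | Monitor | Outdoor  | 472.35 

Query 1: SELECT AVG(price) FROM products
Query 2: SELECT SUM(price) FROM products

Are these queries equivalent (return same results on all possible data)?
No, not equivalent

Query 1 returns: [(1232.8700000000001,)]
Query 2 returns: [(6164.35,)]

Reason: AVG vs SUM give different aggregate values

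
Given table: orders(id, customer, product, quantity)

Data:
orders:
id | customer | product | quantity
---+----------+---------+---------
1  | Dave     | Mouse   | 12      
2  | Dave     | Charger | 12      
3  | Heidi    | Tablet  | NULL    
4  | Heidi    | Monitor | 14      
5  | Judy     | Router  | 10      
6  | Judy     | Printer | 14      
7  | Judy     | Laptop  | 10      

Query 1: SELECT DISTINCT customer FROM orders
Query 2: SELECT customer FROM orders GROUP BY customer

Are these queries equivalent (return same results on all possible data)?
Yes, equivalent

Both queries return: [('Dave',), ('Heidi',), ('Judy',)]

Reason: Both get unique customers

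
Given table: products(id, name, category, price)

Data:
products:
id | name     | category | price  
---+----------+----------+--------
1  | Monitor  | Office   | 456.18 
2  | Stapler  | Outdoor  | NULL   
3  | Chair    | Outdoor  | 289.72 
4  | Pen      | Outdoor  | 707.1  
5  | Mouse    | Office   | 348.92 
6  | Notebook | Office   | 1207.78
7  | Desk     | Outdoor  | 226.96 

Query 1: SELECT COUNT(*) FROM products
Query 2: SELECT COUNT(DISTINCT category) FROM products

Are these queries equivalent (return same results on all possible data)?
No, not equivalent

Query 1 returns: [(7,)]
Query 2 returns: [(2,)]

Reason: COUNT(*) counts rows, COUNT(DISTINCT category) counts unique categorys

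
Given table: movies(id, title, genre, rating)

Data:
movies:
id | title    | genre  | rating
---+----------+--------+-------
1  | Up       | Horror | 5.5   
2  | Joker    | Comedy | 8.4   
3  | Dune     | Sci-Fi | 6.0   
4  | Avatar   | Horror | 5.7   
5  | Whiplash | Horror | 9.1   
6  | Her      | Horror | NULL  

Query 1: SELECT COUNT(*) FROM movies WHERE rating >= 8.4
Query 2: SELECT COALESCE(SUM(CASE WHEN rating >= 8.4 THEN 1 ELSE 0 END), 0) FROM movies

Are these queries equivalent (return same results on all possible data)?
Yes, equivalent

Both queries return: [(2,)]

Reason: COUNT with WHERE vs conditional SUM (COALESCE handles empty-table NULL)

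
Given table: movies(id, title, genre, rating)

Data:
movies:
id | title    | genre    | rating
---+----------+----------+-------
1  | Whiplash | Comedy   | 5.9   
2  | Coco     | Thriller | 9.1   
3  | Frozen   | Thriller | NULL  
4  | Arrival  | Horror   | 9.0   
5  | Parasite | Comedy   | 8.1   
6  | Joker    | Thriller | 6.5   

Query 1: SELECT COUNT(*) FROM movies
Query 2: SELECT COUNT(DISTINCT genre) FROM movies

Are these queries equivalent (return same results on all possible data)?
No, not equivalent

Query 1 returns: [(6,)]
Query 2 returns: [(3,)]

Reason: COUNT(*) counts rows, COUNT(DISTINCT genre) counts unique genres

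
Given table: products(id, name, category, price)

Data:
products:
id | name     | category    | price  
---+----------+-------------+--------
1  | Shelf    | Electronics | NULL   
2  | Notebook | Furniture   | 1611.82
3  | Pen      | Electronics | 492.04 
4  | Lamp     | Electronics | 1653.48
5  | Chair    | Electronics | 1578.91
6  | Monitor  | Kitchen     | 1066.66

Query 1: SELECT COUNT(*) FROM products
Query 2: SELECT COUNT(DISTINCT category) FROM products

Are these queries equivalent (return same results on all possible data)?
No, not equivalent

Query 1 returns: [(6,)]
Query 2 returns: [(3,)]

Reason: COUNT(*) counts rows, COUNT(DISTINCT category) counts unique categorys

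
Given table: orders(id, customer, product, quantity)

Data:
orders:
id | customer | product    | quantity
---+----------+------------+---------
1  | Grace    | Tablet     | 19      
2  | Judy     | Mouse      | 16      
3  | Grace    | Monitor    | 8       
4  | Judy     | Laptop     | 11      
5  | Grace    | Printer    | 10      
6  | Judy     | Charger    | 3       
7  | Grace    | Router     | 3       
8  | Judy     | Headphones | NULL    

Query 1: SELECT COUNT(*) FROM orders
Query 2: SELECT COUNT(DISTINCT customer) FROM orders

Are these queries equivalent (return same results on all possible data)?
No, not equivalent

Query 1 returns: [(8,)]
Query 2 returns: [(2,)]

Reason: COUNT(*) counts rows, COUNT(DISTINCT customer) counts unique customers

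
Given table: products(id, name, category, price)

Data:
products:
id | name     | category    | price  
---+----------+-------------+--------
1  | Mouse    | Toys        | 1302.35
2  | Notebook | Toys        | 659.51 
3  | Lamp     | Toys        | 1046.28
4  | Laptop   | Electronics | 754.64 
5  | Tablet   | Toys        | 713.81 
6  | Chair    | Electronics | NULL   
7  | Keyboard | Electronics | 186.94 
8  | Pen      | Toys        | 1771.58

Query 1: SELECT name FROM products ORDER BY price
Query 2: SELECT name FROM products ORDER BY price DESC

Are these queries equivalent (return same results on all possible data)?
No, not equivalent

Query 1 returns: [('Chair',), ('Keyboard',), ('Notebook',), ('Tablet',), ('Laptop',), ('Lamp',), ('Mouse',), ('Pen',)]
Query 2 returns: [('Pen',), ('Mouse',), ('Lamp',), ('Laptop',), ('Tablet',), ('Notebook',), ('Keyboard',), ('Chair',)]

Reason: ASC vs DESC gives opposite ordering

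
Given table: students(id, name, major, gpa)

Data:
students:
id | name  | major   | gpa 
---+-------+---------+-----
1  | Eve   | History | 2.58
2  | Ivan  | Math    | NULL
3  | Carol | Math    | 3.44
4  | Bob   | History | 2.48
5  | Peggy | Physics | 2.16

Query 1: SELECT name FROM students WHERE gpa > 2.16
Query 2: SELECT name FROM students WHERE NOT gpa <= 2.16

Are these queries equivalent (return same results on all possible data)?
Yes, equivalent

Both queries return: [('Bob',), ('Carol',), ('Eve',)]

Reason: Both filter gpa > 2.16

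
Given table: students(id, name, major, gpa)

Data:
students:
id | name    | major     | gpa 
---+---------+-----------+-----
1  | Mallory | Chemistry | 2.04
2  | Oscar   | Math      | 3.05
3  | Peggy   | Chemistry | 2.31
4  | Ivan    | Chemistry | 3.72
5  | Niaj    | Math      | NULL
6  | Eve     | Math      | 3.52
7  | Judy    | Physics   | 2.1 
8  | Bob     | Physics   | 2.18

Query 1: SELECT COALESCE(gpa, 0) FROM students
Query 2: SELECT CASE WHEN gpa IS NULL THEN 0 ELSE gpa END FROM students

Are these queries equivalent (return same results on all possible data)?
Yes, equivalent

Both queries return: [(0,), (2.04,), (2.1,), (2.18,), (2.31,), (3.05,), (3.52,), (3.72,)]

Reason: COALESCE vs CASE for NULL handling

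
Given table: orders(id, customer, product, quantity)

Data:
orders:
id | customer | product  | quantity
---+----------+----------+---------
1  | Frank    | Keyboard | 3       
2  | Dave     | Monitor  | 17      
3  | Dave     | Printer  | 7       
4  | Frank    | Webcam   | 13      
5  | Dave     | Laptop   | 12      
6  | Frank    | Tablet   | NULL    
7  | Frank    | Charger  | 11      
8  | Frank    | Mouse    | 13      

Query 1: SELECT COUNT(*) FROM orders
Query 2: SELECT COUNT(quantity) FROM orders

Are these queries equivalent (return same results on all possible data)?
No, not equivalent

Query 1 returns: [(8,)]
Query 2 returns: [(7,)]

Reason: COUNT(*) includes NULLs, COUNT(column) excludes them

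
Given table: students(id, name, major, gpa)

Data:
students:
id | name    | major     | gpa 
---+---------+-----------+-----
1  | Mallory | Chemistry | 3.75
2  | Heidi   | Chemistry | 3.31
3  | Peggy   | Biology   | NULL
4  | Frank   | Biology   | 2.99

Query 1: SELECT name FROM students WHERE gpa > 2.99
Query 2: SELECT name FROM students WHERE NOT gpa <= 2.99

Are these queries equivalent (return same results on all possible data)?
Yes, equivalent

Both queries return: [('Heidi',), ('Mallory',)]

Reason: Both filter gpa > 2.99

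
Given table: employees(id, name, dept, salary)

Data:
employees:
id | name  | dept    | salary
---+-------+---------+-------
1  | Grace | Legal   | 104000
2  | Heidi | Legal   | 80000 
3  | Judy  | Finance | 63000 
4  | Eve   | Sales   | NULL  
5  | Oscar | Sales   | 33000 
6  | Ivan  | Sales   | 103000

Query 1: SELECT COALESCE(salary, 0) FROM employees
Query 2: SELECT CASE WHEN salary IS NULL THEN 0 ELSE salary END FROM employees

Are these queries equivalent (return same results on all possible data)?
Yes, equivalent

Both queries return: [(0,), (33000,), (63000,), (80000,), (103000,), (104000,)]

Reason: COALESCE vs CASE for NULL handling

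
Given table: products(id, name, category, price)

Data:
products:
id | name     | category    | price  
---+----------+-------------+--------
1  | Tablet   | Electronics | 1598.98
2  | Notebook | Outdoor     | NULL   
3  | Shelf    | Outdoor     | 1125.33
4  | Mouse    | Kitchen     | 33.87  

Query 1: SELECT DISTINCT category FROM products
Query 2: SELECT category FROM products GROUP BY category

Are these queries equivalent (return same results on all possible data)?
Yes, equivalent

Both queries return: [('Electronics',), ('Kitchen',), ('Outdoor',)]

Reason: Both get unique categorys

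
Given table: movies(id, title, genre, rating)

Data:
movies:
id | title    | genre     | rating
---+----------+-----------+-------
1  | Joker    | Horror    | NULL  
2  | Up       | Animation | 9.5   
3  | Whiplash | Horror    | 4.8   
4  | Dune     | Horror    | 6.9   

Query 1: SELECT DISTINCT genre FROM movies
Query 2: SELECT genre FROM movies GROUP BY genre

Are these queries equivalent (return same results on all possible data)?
Yes, equivalent

Both queries return: [('Animation',), ('Horror',)]

Reason: Both get unique genres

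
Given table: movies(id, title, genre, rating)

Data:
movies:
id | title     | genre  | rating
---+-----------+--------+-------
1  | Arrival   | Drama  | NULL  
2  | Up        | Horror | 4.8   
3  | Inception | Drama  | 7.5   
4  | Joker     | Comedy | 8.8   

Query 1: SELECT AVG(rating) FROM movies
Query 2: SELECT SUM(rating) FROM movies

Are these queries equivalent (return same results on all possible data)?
No, not equivalent

Query 1 returns: [(7.033333333333334,)]
Query 2 returns: [(21.1,)]

Reason: AVG vs SUM give different aggregate values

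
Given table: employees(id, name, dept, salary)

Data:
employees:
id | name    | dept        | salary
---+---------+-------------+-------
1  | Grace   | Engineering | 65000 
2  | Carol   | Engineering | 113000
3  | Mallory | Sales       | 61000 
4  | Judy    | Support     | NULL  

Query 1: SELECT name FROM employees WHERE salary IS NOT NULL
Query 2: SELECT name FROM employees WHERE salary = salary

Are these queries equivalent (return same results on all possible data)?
Yes, equivalent

Both queries return: [('Carol',), ('Grace',), ('Mallory',)]

Reason: IS NOT NULL vs self-equality (both exclude NULLs)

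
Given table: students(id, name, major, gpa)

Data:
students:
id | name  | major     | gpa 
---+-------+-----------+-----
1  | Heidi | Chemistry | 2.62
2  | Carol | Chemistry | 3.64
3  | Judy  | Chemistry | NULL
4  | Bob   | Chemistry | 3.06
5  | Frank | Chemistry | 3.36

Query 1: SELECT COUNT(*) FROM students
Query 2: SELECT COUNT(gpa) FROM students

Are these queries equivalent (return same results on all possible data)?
No, not equivalent

Query 1 returns: [(5,)]
Query 2 returns: [(4,)]

Reason: COUNT(*) includes NULLs, COUNT(column) excludes them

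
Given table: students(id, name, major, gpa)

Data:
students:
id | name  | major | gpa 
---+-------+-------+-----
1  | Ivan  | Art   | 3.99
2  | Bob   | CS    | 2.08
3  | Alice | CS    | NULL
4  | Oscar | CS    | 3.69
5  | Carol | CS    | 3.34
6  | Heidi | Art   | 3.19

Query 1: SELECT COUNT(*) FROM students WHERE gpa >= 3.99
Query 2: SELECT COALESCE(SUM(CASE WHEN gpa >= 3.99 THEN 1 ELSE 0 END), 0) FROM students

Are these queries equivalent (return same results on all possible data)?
Yes, equivalent

Both queries return: [(1,)]

Reason: COUNT with WHERE vs conditional SUM (COALESCE handles empty-table NULL)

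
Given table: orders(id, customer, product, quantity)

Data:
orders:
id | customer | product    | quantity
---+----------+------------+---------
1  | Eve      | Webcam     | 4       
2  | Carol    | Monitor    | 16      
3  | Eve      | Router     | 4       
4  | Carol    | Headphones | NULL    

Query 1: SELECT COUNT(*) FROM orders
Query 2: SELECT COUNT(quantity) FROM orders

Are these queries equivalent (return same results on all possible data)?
No, not equivalent

Query 1 returns: [(4,)]
Query 2 returns: [(3,)]

Reason: COUNT(*) includes NULLs, COUNT(column) excludes them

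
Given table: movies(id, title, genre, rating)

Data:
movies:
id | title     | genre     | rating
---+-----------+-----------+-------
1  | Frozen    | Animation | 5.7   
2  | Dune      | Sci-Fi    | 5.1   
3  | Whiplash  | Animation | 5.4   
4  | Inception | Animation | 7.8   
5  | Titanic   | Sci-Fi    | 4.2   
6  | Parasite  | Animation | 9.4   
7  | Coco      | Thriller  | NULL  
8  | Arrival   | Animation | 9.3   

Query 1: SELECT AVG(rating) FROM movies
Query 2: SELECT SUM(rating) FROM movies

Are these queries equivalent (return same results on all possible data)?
No, not equivalent

Query 1 returns: [(6.7,)]
Query 2 returns: [(46.9,)]

Reason: AVG vs SUM give different aggregate values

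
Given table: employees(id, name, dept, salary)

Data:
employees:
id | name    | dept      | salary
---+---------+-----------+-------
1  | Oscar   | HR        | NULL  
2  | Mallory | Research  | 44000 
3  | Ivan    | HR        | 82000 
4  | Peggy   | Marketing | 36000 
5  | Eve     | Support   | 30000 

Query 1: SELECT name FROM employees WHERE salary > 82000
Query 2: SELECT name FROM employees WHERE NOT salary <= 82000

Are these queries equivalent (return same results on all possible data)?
Yes, equivalent

Both queries return: []

Reason: Both filter salary > 82000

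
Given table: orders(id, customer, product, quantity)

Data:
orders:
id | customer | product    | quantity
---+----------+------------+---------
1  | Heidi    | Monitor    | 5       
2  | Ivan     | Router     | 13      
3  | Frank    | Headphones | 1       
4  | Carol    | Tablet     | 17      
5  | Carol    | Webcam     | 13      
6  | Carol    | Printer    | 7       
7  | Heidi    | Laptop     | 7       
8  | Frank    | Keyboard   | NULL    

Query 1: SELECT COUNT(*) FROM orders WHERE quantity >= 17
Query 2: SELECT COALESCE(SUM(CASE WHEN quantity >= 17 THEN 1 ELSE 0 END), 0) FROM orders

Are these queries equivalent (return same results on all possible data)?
Yes, equivalent

Both queries return: [(1,)]

Reason: COUNT with WHERE vs conditional SUM (COALESCE handles empty-table NULL)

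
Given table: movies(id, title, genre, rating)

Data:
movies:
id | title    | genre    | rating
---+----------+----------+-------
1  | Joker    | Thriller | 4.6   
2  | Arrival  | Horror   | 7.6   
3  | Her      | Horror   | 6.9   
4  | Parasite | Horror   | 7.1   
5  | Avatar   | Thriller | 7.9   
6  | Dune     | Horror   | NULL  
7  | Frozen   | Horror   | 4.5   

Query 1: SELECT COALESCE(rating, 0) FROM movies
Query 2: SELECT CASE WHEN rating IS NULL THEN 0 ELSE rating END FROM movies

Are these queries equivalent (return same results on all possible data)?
Yes, equivalent

Both queries return: [(0,), (4.5,), (4.6,), (6.9,), (7.1,), (7.6,), (7.9,)]

Reason: COALESCE vs CASE for NULL handling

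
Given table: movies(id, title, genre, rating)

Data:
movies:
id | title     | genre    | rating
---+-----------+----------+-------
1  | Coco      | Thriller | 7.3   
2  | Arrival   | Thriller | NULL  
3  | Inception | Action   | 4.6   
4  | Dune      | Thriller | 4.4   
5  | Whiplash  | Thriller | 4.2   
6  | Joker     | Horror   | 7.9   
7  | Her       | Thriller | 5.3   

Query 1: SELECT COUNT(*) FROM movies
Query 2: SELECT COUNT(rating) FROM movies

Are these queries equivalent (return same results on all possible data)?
No, not equivalent

Query 1 returns: [(7,)]
Query 2 returns: [(6,)]

Reason: COUNT(*) includes NULLs, COUNT(column) excludes them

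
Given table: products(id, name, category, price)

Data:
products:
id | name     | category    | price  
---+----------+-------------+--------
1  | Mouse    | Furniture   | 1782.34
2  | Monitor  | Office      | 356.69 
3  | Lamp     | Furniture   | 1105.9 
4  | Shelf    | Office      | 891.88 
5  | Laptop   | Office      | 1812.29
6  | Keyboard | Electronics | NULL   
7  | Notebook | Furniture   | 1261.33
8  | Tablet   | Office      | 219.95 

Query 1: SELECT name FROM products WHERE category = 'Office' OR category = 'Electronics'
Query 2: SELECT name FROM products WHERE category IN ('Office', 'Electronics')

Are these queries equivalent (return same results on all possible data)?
Yes, equivalent

Both queries return: [('Keyboard',), ('Laptop',), ('Monitor',), ('Shelf',), ('Tablet',)]

Reason: OR vs IN are equivalent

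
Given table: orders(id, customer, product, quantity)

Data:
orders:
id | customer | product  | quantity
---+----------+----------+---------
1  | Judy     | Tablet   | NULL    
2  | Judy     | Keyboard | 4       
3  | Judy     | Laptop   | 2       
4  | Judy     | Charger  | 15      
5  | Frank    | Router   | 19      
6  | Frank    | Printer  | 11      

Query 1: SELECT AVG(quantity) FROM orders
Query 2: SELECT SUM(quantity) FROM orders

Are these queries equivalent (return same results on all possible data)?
No, not equivalent

Query 1 returns: [(10.2,)]
Query 2 returns: [(51,)]

Reason: AVG vs SUM give different aggregate values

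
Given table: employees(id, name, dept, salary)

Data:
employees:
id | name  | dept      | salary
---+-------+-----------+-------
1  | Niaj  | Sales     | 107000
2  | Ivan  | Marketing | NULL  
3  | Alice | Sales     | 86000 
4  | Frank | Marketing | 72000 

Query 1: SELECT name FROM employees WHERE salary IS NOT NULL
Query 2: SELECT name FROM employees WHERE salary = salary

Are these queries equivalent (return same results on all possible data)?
Yes, equivalent

Both queries return: [('Alice',), ('Frank',), ('Niaj',)]

Reason: IS NOT NULL vs self-equality (both exclude NULLs)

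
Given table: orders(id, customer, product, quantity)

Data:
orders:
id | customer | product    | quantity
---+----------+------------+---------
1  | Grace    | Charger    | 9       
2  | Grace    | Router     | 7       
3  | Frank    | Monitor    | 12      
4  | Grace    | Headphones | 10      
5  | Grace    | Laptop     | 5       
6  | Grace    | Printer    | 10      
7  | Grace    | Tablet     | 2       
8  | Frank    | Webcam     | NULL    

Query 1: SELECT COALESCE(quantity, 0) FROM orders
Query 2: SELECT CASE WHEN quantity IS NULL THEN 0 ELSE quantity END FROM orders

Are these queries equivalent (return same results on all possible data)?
Yes, equivalent

Both queries return: [(0,), (2,), (5,), (7,), (9,), (10,), (10,), (12,)]

Reason: COALESCE vs CASE for NULL handling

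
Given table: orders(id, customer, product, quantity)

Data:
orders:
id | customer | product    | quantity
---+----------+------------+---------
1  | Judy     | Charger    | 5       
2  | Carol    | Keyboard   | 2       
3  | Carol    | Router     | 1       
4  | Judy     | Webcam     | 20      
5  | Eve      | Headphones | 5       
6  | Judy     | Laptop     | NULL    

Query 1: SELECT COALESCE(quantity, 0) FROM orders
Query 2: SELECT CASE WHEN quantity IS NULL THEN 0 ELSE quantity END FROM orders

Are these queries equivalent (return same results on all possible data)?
Yes, equivalent

Both queries return: [(0,), (1,), (2,), (5,), (5,), (20,)]

Reason: COALESCE vs CASE for NULL handling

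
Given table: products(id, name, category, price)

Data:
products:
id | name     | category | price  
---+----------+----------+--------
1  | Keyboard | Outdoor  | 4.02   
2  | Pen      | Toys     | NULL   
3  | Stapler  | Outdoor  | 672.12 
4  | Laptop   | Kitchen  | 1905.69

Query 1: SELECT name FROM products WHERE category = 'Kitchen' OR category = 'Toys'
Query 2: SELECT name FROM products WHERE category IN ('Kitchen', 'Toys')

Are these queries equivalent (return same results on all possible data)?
Yes, equivalent

Both queries return: [('Laptop',), ('Pen',)]

Reason: OR vs IN are equivalent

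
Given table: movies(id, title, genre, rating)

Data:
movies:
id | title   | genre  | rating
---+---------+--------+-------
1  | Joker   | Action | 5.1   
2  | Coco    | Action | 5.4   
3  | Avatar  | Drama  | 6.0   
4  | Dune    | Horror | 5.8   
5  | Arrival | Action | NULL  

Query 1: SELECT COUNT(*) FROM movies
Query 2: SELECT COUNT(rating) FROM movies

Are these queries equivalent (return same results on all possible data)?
No, not equivalent

Query 1 returns: [(5,)]
Query 2 returns: [(4,)]

Reason: COUNT(*) includes NULLs, COUNT(column) excludes them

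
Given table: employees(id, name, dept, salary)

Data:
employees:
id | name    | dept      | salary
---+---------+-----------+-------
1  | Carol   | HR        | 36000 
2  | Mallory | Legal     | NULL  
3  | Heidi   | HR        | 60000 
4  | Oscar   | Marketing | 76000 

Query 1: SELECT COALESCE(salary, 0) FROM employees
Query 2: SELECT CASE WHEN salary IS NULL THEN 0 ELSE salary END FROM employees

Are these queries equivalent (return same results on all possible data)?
Yes, equivalent

Both queries return: [(0,), (36000,), (60000,), (76000,)]

Reason: COALESCE vs CASE for NULL handling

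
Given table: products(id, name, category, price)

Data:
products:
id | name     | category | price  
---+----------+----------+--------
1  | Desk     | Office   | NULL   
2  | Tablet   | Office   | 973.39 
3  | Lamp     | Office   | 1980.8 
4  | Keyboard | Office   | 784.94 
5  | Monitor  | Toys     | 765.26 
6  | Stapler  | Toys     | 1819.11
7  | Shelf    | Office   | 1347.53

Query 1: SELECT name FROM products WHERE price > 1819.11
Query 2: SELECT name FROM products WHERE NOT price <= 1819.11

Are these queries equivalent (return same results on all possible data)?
Yes, equivalent

Both queries return: [('Lamp',)]

Reason: Both filter price > 1819.11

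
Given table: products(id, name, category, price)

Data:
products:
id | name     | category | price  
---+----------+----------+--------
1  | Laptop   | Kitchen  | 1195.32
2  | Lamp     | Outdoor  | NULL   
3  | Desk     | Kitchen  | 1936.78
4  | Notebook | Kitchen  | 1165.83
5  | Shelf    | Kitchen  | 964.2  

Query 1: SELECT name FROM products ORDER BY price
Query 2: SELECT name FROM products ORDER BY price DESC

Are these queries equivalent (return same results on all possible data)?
No, not equivalent

Query 1 returns: [('Lamp',), ('Shelf',), ('Notebook',), ('Laptop',), ('Desk',)]
Query 2 returns: [('Desk',), ('Laptop',), ('Notebook',), ('Shelf',), ('Lamp',)]

Reason: ASC vs DESC gives opposite ordering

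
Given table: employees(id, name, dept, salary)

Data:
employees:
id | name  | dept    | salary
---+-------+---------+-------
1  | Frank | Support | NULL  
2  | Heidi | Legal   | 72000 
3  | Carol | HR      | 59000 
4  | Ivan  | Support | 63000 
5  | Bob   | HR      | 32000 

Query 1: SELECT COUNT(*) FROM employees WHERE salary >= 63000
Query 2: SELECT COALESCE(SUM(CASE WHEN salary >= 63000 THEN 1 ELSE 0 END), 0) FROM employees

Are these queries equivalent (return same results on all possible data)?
Yes, equivalent

Both queries return: [(2,)]

Reason: COUNT with WHERE vs conditional SUM (COALESCE handles empty-table NULL)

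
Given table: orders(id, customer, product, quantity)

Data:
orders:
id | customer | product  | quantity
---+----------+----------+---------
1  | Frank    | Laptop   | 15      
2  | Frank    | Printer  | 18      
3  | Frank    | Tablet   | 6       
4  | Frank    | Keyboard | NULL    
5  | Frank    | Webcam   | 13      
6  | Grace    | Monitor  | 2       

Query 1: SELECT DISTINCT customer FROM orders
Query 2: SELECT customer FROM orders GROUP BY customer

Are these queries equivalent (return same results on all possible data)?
Yes, equivalent

Both queries return: [('Frank',), ('Grace',)]

Reason: Both get unique customers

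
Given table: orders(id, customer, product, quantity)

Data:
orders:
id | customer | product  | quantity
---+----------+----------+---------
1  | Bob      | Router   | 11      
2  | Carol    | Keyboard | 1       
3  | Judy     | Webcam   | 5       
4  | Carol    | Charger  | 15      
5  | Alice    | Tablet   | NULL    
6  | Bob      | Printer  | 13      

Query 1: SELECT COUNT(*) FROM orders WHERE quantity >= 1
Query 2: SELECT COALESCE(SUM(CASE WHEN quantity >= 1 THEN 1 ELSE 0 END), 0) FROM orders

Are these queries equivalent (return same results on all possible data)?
Yes, equivalent

Both queries return: [(5,)]

Reason: COUNT with WHERE vs conditional SUM (COALESCE handles empty-table NULL)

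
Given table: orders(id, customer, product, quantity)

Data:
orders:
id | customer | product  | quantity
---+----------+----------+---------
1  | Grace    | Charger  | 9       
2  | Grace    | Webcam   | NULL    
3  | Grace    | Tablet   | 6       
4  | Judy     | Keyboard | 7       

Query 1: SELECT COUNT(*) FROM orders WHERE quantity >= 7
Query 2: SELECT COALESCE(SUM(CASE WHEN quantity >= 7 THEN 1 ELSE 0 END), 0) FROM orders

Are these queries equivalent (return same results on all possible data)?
Yes, equivalent

Both queries return: [(2,)]

Reason: COUNT with WHERE vs conditional SUM (COALESCE handles empty-table NULL)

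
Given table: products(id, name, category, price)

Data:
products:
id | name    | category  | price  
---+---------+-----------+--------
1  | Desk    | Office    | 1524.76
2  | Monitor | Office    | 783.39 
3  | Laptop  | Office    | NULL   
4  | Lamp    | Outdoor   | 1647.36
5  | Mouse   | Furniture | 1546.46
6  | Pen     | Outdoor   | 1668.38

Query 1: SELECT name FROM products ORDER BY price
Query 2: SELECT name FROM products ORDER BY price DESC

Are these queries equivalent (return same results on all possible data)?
No, not equivalent

Query 1 returns: [('Laptop',), ('Monitor',), ('Desk',), ('Mouse',), ('Lamp',), ('Pen',)]
Query 2 returns: [('Pen',), ('Lamp',), ('Mouse',), ('Desk',), ('Monitor',), ('Laptop',)]

Reason: ASC vs DESC gives opposite ordering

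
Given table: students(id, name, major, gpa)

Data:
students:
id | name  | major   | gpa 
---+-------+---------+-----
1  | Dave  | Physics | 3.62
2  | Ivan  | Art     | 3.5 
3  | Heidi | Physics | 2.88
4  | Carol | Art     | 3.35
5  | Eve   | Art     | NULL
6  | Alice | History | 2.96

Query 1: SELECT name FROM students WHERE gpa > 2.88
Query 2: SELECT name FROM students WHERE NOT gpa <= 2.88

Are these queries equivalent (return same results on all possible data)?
Yes, equivalent

Both queries return: [('Alice',), ('Carol',), ('Dave',), ('Ivan',)]

Reason: Both filter gpa > 2.88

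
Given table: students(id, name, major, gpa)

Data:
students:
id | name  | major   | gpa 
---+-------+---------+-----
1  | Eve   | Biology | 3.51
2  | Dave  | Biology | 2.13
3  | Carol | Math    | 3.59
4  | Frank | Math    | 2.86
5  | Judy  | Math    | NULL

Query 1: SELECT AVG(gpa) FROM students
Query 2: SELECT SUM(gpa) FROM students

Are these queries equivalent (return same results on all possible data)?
No, not equivalent

Query 1 returns: [(3.0225,)]
Query 2 returns: [(12.09,)]

Reason: AVG vs SUM give different aggregate values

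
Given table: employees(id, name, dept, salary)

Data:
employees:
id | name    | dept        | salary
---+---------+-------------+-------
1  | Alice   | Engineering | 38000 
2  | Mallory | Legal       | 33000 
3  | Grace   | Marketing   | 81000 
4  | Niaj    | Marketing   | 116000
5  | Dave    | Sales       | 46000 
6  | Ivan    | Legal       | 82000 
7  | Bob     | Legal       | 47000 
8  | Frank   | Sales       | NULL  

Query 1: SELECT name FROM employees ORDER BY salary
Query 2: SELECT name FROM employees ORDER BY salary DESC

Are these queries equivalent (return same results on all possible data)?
No, not equivalent

Query 1 returns: [('Frank',), ('Mallory',), ('Alice',), ('Dave',), ('Bob',), ('Grace',), ('Ivan',), ('Niaj',)]
Query 2 returns: [('Niaj',), ('Ivan',), ('Grace',), ('Bob',), ('Dave',), ('Alice',), ('Mallory',), ('Frank',)]

Reason: ASC vs DESC gives opposite ordering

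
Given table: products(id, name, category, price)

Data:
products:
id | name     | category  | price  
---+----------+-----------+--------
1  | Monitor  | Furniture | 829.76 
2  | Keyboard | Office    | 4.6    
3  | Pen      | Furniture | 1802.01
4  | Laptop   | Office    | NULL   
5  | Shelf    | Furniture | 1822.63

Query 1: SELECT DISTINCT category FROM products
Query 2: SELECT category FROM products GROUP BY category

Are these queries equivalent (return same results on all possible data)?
Yes, equivalent

Both queries return: [('Furniture',), ('Office',)]

Reason: Both get unique categorys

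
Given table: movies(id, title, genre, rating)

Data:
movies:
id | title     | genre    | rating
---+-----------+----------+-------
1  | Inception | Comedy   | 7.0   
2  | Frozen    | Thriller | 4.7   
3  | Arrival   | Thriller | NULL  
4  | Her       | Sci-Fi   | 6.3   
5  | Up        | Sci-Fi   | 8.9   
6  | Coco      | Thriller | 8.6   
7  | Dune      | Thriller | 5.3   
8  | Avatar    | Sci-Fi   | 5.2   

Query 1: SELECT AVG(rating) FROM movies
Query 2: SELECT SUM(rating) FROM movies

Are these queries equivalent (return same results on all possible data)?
No, not equivalent

Query 1 returns: [(6.571428571428571,)]
Query 2 returns: [(46.0,)]

Reason: AVG vs SUM give different aggregate values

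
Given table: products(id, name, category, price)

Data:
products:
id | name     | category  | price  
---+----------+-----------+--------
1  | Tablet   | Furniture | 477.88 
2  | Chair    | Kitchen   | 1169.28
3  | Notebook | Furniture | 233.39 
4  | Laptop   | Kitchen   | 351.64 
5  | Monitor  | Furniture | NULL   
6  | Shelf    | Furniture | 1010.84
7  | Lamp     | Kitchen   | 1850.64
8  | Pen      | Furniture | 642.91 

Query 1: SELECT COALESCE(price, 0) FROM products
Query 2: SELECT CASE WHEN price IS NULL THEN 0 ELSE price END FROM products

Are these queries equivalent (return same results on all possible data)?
Yes, equivalent

Both queries return: [(0,), (233.39,), (351.64,), (477.88,), (642.91,), (1010.84,), (1169.28,), (1850.64,)]

Reason: COALESCE vs CASE for NULL handling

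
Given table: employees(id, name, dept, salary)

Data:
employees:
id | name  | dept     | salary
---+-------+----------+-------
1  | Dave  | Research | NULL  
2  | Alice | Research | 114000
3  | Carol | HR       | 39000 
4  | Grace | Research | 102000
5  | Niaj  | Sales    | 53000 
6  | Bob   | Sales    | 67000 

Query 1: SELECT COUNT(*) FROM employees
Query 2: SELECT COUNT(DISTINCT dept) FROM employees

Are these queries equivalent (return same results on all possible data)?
No, not equivalent

Query 1 returns: [(6,)]
Query 2 returns: [(3,)]

Reason: COUNT(*) counts rows, COUNT(DISTINCT dept) counts unique depts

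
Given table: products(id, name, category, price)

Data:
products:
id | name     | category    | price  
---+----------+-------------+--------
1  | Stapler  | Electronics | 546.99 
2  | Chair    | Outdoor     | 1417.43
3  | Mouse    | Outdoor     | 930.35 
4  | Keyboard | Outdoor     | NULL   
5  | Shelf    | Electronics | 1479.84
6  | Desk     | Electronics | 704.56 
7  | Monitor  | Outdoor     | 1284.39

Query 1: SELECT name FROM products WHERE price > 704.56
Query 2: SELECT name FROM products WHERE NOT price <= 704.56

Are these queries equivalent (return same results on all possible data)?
Yes, equivalent

Both queries return: [('Chair',), ('Monitor',), ('Mouse',), ('Shelf',)]

Reason: Both filter price > 704.56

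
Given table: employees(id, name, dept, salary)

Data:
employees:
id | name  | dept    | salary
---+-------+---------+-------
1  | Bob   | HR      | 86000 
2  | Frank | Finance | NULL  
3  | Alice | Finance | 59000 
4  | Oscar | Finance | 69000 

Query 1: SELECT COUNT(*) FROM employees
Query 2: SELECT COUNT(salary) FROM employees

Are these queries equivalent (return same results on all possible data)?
No, not equivalent

Query 1 returns: [(4,)]
Query 2 returns: [(3,)]

Reason: COUNT(*) includes NULLs, COUNT(column) excludes them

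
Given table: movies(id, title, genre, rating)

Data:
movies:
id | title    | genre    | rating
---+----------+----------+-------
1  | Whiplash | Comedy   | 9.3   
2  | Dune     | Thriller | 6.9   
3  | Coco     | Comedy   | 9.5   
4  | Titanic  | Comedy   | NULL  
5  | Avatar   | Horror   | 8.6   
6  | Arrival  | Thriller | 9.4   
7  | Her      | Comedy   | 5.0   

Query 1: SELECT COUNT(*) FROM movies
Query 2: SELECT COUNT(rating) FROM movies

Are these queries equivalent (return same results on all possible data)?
No, not equivalent

Query 1 returns: [(7,)]
Query 2 returns: [(6,)]

Reason: COUNT(*) includes NULLs, COUNT(column) excludes them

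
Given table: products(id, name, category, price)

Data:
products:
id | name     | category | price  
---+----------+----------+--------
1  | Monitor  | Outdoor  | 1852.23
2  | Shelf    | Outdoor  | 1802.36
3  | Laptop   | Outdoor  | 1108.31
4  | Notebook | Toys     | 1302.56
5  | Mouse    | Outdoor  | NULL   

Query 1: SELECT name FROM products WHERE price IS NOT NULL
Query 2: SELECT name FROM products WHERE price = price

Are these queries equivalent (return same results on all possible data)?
Yes, equivalent

Both queries return: [('Laptop',), ('Monitor',), ('Notebook',), ('Shelf',)]

Reason: IS NOT NULL vs self-equality (both exclude NULLs)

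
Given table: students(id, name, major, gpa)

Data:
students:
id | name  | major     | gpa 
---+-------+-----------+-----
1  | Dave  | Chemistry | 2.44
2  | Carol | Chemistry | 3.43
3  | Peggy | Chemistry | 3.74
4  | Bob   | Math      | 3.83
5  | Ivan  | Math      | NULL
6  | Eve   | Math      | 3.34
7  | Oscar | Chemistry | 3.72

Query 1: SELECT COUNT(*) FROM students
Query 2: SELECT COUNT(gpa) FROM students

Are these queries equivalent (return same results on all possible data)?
No, not equivalent

Query 1 returns: [(7,)]
Query 2 returns: [(6,)]

Reason: COUNT(*) includes NULLs, COUNT(column) excludes them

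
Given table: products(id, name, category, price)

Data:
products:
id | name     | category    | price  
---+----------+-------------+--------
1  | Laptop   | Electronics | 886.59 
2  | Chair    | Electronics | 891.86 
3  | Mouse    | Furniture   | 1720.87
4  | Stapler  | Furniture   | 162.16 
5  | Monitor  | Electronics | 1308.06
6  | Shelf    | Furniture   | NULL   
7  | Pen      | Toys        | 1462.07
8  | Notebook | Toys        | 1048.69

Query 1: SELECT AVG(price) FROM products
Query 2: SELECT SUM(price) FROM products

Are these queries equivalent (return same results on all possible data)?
No, not equivalent

Query 1 returns: [(1068.6142857142856,)]
Query 2 returns: [(7480.3,)]

Reason: AVG vs SUM give different aggregate values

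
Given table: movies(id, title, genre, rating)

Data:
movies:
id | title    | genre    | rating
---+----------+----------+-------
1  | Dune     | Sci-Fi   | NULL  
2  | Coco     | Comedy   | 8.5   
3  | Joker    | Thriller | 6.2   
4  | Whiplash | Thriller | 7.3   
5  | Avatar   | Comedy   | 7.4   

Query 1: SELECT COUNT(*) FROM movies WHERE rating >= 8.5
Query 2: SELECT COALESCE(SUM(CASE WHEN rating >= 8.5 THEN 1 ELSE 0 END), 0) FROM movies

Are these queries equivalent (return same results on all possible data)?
Yes, equivalent

Both queries return: [(1,)]

Reason: COUNT with WHERE vs conditional SUM (COALESCE handles empty-table NULL)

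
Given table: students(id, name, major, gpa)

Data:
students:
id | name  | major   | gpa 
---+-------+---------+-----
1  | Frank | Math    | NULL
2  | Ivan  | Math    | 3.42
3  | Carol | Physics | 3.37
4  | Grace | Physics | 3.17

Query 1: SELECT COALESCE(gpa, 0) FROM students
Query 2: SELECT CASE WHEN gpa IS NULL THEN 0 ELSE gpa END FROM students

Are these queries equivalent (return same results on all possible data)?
Yes, equivalent

Both queries return: [(0,), (3.17,), (3.37,), (3.42,)]

Reason: COALESCE vs CASE for NULL handling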